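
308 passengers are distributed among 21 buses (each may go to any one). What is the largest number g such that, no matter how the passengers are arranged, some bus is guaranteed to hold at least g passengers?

The 21 buses are the holes and the 308 passengers are the pigeons.
If every bus held at most 14 passengers, the total would be at most 21 × 14 = 294, which is less than 308.
So some bus holds at least ⌈308/21⌉ = 15 passengers.

15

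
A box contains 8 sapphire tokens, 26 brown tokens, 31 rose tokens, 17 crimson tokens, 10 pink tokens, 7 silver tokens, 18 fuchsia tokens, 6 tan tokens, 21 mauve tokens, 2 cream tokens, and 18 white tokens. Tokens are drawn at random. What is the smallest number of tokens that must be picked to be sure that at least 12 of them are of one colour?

100

Put each drawn token into a box by colour. The largest draw with every box below 12 takes min(count, 11) from each colour; colours with fewer than 11 contribute all they have.
Σ min(cᵢ, 11) = 8 + 11 + 11 + 11 + 10 + 7 + 11 + 6 + 11 + 2 + 11 = 99.
Draw number 99 + 1 = 100 must push one box to 12.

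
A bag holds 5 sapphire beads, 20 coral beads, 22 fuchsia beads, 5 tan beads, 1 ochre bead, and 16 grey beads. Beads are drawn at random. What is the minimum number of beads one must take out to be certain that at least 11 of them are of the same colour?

An adversary could hand out at most 10 beads per colour (sapphire, tan, ochre run out sooner): 5 + 10 + 10 + 5 + 1 + 10 = 41 beads and still no colour has 11.
One more bead lands in a colour already at 10, so 42 draws are enough and 41 are not.

42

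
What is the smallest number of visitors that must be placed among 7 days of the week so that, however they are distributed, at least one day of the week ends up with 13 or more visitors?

With 84 visitors one could put exactly 12 in each of the 7 days of the week, and no day of the week would reach 13.
By pigeonhole, one more visitor must land in a day of the week that already has 12, giving it 13.
So 7 × 12 + 1 = 85 visitors are required.

85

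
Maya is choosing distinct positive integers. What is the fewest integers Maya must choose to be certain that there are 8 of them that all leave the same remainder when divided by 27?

The 27 residue classes mod 27 are the pigeonholes.
With 189 integers one could put 7 in each residue class and have no class reach 8.
The 190th integer pushes some class to 8, so 27·7 + 1 = 190.

190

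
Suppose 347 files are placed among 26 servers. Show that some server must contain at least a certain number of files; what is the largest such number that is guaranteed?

The 26 servers are the holes and the 347 files are the pigeons.
If every server held at most 13 files, the total would be at most 26 × 13 = 338, which is less than 347.
So some server holds at least ⌈347/26⌉ = 14 files.

14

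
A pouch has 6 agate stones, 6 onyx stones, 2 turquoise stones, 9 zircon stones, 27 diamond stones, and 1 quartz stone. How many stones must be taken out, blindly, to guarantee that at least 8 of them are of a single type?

30

An adversary could hand out at most 7 stones per type (4 types run out sooner): 6 + 6 + 2 + 7 + 7 + 1 = 29 stones and still no type has 8.
One more stone lands in a type already at 7, so 30 draws are enough and 29 are not.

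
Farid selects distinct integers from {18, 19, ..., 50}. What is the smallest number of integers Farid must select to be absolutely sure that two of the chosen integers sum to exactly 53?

25

A set avoiding the sum 53 can contain at most one of each pair {x, 53−x}, plus the 15 elements whose complement lies outside the range.
The integers 27, …, 50 (24 of them) are such a set: any two sum to at least 27+28 = 55 > 53.
Pigeonhole: any 25th integer completes one of the 9 pairs, so 25 choices force a sum of 53.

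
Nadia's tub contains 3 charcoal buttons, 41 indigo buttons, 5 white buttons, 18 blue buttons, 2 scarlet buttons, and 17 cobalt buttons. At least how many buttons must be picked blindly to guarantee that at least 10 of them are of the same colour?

An adversary could hand out at most 9 buttons per colour (charcoal, white, scarlet run out sooner): 3 + 9 + 5 + 9 + 2 + 9 = 37 buttons and still no colour has 10.
By pigeonhole, one more button lands in a colour already at 9, so 38 draws are enough and 37 are not.

38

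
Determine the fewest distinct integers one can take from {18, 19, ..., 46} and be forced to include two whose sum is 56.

20

A set avoiding the sum 56 can contain at most one of each pair {x, 56−x}, plus the 9 elements whose complement lies outside the range or equal to its own complement.
The integers 28, …, 46 (19 of them) are such a set: any two sum to at least 28+29 = 57 > 56.
By the pigeonhole principle, any 20th integer completes one of the 10 pairs, so 20 choices force a sum of 56.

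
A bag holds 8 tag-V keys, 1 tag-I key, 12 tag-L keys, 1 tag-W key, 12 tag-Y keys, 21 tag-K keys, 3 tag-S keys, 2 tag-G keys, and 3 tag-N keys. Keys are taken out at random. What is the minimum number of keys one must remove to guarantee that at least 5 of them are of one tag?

Pigeonhole: the 9 tags are the holes; the keys drawn are the pigeons.
To avoid 5 of any one tag, the worst case takes at most 4 of each tag, or every key of a tag that has fewer than 4.
That gives 4 + 1 + 4 + 1 + 4 + 4 + 3 + 2 + 3 = 26 keys with no tag reaching 5.
The next key forces some tag to 5, so 26 + 1 = 27.

27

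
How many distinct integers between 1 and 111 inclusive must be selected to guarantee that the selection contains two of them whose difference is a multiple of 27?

28

Integers whose pairwise differences are multiples of 27 are exactly those sharing a remainder mod 27. The 27 residue classes mod 27 are the pigeonholes.
With 27 integers one could put 1 in each residue class and have no class reach 2.
The 28th integer pushes some class to 2, so 27·1 + 1 = 28.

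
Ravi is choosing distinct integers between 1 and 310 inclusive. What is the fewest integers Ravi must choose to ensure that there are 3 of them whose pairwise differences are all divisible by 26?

Integers whose pairwise differences are multiples of 26 are exactly those sharing a remainder mod 26. The 26 residue classes mod 26 are the pigeonholes.
With 52 integers one could put 2 in each residue class and have no class reach 3.
The 53rd integer pushes some class to 3, so 26·2 + 1 = 53.

53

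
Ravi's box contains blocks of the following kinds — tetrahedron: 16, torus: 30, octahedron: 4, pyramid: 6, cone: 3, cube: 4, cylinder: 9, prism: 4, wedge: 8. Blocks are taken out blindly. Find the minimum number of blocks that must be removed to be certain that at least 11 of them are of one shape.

Pigeonhole: the 9 shapes are the holes; the blocks drawn are the pigeons.
To avoid 11 of any one shape, the worst case takes at most 10 of each shape, or every block of a shape that has fewer than 10.
That gives 10 + 10 + 4 + 6 + 3 + 4 + 9 + 4 + 8 = 58 blocks with no shape reaching 11.
The next block forces some shape to 11, so 58 + 1 = 59.

59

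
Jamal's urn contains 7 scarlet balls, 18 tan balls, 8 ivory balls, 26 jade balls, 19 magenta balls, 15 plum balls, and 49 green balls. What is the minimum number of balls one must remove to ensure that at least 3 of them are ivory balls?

137

In the worst case for collecting ivory balls, every non-ivory ball comes out first.
There are 7 + 18 + 26 + 19 + 15 + 49 = 134 non-ivory balls altogether.
After those, each further ball must be ivory, so 134 + 3 = 137 draws guarantee 3 ivory balls.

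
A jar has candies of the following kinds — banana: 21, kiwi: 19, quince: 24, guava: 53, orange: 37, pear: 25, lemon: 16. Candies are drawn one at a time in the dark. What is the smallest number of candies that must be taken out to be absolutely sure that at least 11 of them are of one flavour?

71

By the pigeonhole principle, the 7 flavours are the holes; the candies drawn are the pigeons.
To avoid 11 of any one flavour, the worst case takes at most 10 of each flavour.
That gives 10 + 10 + 10 + 10 + 10 + 10 + 10 = 70 candies with no flavour reaching 11.
The next candy forces some flavour to 11, so 70 + 1 = 71.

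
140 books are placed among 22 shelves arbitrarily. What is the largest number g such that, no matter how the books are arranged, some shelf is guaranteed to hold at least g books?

7

The 22 shelves are the holes and the 140 books are the pigeons.
If every shelf held at most 6 books, the total would be at most 22 × 6 = 132, which is less than 140.
So some shelf holds at least ⌈140/22⌉ = 7 books.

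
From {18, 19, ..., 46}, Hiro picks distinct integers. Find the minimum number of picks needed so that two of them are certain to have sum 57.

Two chosen integers sum to 57 exactly when both halves of some pair {x, 57−x} with 18 ≤ x ≤ 57−x ≤ 39 are chosen — 11 such pairs.
The remaining 7 elements (those with no distinct partner in range) can never complete a 57-sum, so the worst case takes all of them and one from each pair: 7 + 11 = 18.
The 19th integer has to be the second member of some pair, so 18 + 1 = 19.

19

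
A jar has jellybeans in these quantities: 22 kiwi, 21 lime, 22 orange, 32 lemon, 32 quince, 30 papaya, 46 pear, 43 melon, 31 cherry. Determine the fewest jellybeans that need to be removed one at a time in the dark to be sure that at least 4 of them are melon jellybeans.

240

In the worst case for collecting melon jellybeans, every non-melon jellybean comes out first.
There are 22 + 21 + 22 + 32 + 32 + 30 + 46 + 31 = 236 non-melon jellybeans altogether.
After those, each further jellybean must be melon, so 236 + 4 = 240 draws guarantee 4 melon jellybeans.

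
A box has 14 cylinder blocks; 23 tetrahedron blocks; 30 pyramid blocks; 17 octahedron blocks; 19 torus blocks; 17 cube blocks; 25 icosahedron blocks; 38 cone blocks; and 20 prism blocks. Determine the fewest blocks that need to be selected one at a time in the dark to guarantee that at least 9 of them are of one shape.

73

An adversary could hand out at most 8 blocks per shape: 8 + 8 + 8 + 8 + 8 + 8 + 8 + 8 + 8 = 72 blocks and still no shape has 9.
By pigeonhole, one more block lands in a shape already at 8, so 73 draws are enough and 72 are not.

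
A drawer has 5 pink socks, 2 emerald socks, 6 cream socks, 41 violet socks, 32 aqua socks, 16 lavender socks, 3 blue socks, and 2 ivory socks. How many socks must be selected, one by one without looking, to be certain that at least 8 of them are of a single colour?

Put each drawn sock into a box by colour. The largest draw with every box below 8 takes min(count, 7) from each colour; colours with fewer than 7 contribute all they have.
Σ min(cᵢ, 7) = 5 + 2 + 6 + 7 + 7 + 7 + 3 + 2 = 39.
Draw number 39 + 1 = 40 must push one box to 8.

40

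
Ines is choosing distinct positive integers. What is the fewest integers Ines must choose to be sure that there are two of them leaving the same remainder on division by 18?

The 18 residue classes mod 18 are the pigeonholes.
With 18 integers one could put 1 in each residue class and have no class reach 2.
The 19th integer pushes some class to 2, so 18·1 + 1 = 19.

19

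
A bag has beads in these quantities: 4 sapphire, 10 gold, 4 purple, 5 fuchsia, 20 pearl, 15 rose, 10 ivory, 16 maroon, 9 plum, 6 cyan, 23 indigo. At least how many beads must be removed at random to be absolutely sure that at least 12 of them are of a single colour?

93

Put each drawn bead into a box by colour. The largest draw with every box below 12 takes min(count, 11) from each colour; colours with fewer than 11 contribute all they have.
Σ min(cᵢ, 11) = 4 + 10 + 4 + 5 + 11 + 11 + 10 + 11 + 9 + 6 + 11 = 92.
Draw number 92 + 1 = 93 must push one box to 12.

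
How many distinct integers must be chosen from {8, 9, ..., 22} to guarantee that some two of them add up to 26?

11

Group the elements by complementary pair {x, 26−x}: {8,18}, {9,17}, {10,16}, …, giving 5 two-element pairs, the single value 13 (it cannot pair with itself since the integers are distinct), and 4 integers whose partner 26−x falls outside [8,22].
Pigeonhole: treating each of those 10 groups as a pigeonhole, one can pick one integer per group — 10 integers — with no two summing to 26.
The 11th integer lands in an occupied pair, forcing a sum of 26.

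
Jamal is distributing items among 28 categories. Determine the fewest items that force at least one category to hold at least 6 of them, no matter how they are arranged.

With 140 items one could put exactly 5 in each of the 28 categories, and no category would reach 6.
One more item must land in a category that already has 5, giving it 6.
So 28 × 5 + 1 = 141 items are required.

141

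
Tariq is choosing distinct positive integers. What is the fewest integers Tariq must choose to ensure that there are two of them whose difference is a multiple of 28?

29

Integers whose pairwise differences are multiples of 28 are exactly those sharing a remainder mod 28. The 28 residue classes mod 28 are the pigeonholes.
With 28 integers one could put 1 in each residue class and have no class reach 2.
The 29th integer pushes some class to 2, so 28·1 + 1 = 29.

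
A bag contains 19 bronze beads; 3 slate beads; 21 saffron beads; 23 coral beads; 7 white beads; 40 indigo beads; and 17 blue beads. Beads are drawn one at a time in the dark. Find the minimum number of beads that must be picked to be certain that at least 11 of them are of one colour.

An adversary could hand out at most 10 beads per colour (slate, white run out sooner): 10 + 3 + 10 + 10 + 7 + 10 + 10 = 60 beads and still no colour has 11.
One more bead lands in a colour already at 10, so 61 draws are enough and 60 are not.

61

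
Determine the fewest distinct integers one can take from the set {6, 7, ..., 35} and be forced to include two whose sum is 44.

18

Two chosen integers sum to 44 exactly when both halves of some pair {x, 44−x} with 9 ≤ x ≤ 44−x ≤ 35 are chosen — 13 such pairs.
The remaining 4 elements (those with no distinct partner in range) can never complete a 44-sum, so the worst case takes all of them and one from each pair: 4 + 13 = 17.
The 18th integer has to be the second member of some pair, so 17 + 1 = 18.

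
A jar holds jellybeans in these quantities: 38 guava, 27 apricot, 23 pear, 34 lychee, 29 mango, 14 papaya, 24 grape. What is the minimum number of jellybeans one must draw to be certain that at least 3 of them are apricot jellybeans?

165

In the worst case for collecting apricot jellybeans, every non-apricot jellybean comes out first.
There are 38 + 23 + 34 + 29 + 14 + 24 = 162 non-apricot jellybeans altogether.
After those, each further jellybean must be apricot, so 162 + 3 = 165 draws guarantee 3 apricot jellybeans.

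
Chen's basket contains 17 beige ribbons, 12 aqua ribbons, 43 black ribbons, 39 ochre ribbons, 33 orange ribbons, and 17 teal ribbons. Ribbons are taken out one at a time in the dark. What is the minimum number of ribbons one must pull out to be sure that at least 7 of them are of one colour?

37

Pigeonhole: put each drawn ribbon into a box by colour. The largest draw with every box below 7 takes min(count, 6) from each colour.
Σ min(cᵢ, 6) = 6 + 6 + 6 + 6 + 6 + 6 = 36.
Draw number 36 + 1 = 37 must push one box to 7.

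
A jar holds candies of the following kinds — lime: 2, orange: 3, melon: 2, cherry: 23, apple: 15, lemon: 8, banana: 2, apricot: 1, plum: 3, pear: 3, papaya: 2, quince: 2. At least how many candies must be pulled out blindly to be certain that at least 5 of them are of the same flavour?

By the pigeonhole principle, put each drawn candy into a box by flavour. The largest draw with every box below 5 takes min(count, 4) from each flavour; flavours with fewer than 4 contribute all they have.
Σ min(cᵢ, 4) = 2 + 3 + 2 + 4 + 4 + 4 + 2 + 1 + 3 + 3 + 2 + 2 = 32.
Draw number 32 + 1 = 33 must push one box to 5.

33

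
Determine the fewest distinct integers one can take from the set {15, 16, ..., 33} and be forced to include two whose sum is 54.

Group the elements by complementary pair {x, 54−x}: {21,33}, {22,32}, {23,31}, …, giving 6 two-element pairs, the single value 27 (it cannot pair with itself since the integers are distinct), and 6 integers whose partner 54−x falls outside [15,33].
By pigeonhole, treating each of those 13 groups as a pigeonhole, one can pick one integer per group — 13 integers — with no two summing to 54.
The 14th integer lands in an occupied pair, forcing a sum of 54.

14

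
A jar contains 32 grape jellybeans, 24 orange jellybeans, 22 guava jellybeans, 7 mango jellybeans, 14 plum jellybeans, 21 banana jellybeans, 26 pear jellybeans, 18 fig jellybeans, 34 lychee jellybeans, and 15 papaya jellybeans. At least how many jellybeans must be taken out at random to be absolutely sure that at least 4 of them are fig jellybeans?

In the worst case for collecting fig jellybeans, every non-fig jellybean comes out first.
There are 32 + 24 + 22 + 7 + 14 + 21 + 26 + 34 + 15 = 195 non-fig jellybeans altogether.
After those, each further jellybean must be fig, so 195 + 4 = 199 draws guarantee 4 fig jellybeans.

199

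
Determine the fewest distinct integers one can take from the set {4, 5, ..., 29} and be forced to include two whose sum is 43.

Two chosen integers sum to 43 exactly when both halves of some pair {x, 43−x} with 14 ≤ x ≤ 43−x ≤ 29 are chosen — 8 such pairs.
The remaining 10 elements (those with no distinct partner in range) can never complete a 43-sum, so the worst case takes all of them and one from each pair: 10 + 8 = 18.
By the pigeonhole principle, the 19th integer has to be the second member of some pair, so 18 + 1 = 19.

19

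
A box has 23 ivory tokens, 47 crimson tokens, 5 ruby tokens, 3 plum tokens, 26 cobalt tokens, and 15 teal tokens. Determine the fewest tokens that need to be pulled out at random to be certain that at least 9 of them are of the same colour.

41

The 6 colours are the holes; the tokens drawn are the pigeons.
To avoid 9 of any one colour, the worst case takes at most 8 of each colour, or every token of a colour that has fewer than 8.
That gives 8 + 8 + 5 + 3 + 8 + 8 = 40 tokens with no colour reaching 9.
The next token forces some colour to 9, so 40 + 1 = 41.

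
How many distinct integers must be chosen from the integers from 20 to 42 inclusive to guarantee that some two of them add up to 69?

16

Group the elements by complementary pair {x, 69−x}: {27,42}, {28,41}, {29,40}, …, giving 8 two-element pairs and 7 integers whose partner 69−x falls outside [20,42].
By the pigeonhole principle, treating each of those 15 groups as a pigeonhole, one can pick one integer per group — 15 integers — with no two summing to 69.
The 16th integer lands in an occupied pair, forcing a sum of 69.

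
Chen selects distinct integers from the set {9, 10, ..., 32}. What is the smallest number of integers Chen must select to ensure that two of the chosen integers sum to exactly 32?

18

Group the elements by complementary pair {x, 32−x}: {9,23}, {10,22}, {11,21}, …, giving 7 two-element pairs, the single value 16 (it cannot pair with itself since the integers are distinct), and 9 integers whose partner 32−x falls outside [9,32].
Treating each of those 17 groups as a pigeonhole, one can pick one integer per group — 17 integers — with no two summing to 32.
The 18th integer lands in an occupied pair, forcing a sum of 32.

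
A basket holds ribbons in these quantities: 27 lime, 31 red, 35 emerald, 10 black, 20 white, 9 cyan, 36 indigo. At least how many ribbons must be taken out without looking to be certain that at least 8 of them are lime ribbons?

149

In the worst case for collecting lime ribbons, every non-lime ribbon comes out first.
There are 31 + 35 + 10 + 20 + 9 + 36 = 141 non-lime ribbons altogether.
After those, each further ribbon must be lime, so 141 + 8 = 149 draws guarantee 8 lime ribbons.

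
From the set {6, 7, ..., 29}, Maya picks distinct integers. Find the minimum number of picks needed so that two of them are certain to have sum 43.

17

A set avoiding the sum 43 can contain at most one of each pair {x, 43−x}, plus the 8 elements whose complement lies outside the range.
The integers 6, …, 21 (16 of them) are such a set: any two sum to at least 6+7 = 13 and at most 20+21 = 41 < 43.
By the pigeonhole principle, any 17th integer completes one of the 8 pairs, so 17 choices force a sum of 43.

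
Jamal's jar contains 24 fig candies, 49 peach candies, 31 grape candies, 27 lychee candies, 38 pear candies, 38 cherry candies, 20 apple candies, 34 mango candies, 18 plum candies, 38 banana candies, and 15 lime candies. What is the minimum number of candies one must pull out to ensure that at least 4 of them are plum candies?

318

In the worst case for collecting plum candies, every non-plum candy comes out first.
There are 24 + 49 + 31 + 27 + 38 + 38 + 20 + 34 + 38 + 15 = 314 non-plum candies altogether.
After those, each further candy must be plum, so 314 + 4 = 318 draws guarantee 4 plum candies.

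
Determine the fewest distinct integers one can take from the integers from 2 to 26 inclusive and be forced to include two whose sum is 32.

16

Two chosen integers sum to 32 exactly when both halves of some pair {x, 32−x} with 6 ≤ x ≤ 32−x ≤ 26 are chosen — 10 such pairs.
The remaining 5 elements (those with no distinct partner in range) can never complete a 32-sum, so the worst case takes all of them and one from each pair: 5 + 10 = 15.
The 16th integer has to be the second member of some pair, so 15 + 1 = 16.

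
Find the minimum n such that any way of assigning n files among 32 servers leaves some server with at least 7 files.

193

With 192 files one could put exactly 6 in each of the 32 servers, and no server would reach 7.
One more file must land in a server that already has 6, giving it 7.
So 32 × 6 + 1 = 193 files are required.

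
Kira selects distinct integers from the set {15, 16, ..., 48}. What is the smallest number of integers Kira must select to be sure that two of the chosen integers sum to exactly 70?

A set avoiding the sum 70 can contain at most one of each pair {x, 70−x}, plus the 8 elements whose complement lies outside the range or equal to its own complement.
The integers 15, …, 35 (21 of them) are such a set: any two sum to at least 15+16 = 31 and at most 34+35 = 69 < 70.
Pigeonhole: any 22nd integer completes one of the 13 pairs, so 22 choices force a sum of 70.

22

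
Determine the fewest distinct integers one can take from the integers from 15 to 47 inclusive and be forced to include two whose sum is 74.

24

Group the elements by complementary pair {x, 74−x}: {27,47}, {28,46}, {29,45}, …, giving 10 two-element pairs, the single value 37 (it cannot pair with itself since the integers are distinct), and 12 integers whose partner 74−x falls outside [15,47].
Treating each of those 23 groups as a pigeonhole, one can pick one integer per group — 23 integers — with no two summing to 74.
The 24th integer lands in an occupied pair, forcing a sum of 74.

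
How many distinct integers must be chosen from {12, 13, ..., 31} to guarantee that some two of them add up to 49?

Two chosen integers sum to 49 exactly when both halves of some pair {x, 49−x} with 18 ≤ x ≤ 49−x ≤ 31 are chosen — 7 such pairs.
The remaining 6 elements (those with no distinct partner in range) can never complete a 49-sum, so the worst case takes all of them and one from each pair: 6 + 7 = 13.
By the pigeonhole principle, the 14th integer has to be the second member of some pair, so 13 + 1 = 14.

14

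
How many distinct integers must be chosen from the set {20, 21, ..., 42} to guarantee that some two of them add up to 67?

15

Two chosen integers sum to 67 exactly when both halves of some pair {x, 67−x} with 25 ≤ x ≤ 67−x ≤ 42 are chosen — 9 such pairs.
The remaining 5 elements (those with no distinct partner in range) can never complete a 67-sum, so the worst case takes all of them and one from each pair: 5 + 9 = 14.
The 15th integer has to be the second member of some pair, so 14 + 1 = 15.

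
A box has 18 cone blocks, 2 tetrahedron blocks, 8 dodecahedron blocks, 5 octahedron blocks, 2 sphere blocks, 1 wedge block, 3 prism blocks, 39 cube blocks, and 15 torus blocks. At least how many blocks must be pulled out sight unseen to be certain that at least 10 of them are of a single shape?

49

The 9 shapes are the holes; the blocks drawn are the pigeons.
To avoid 10 of any one shape, the worst case takes at most 9 of each shape, or every block of a shape that has fewer than 9.
That gives 9 + 2 + 8 + 5 + 2 + 1 + 3 + 9 + 9 = 48 blocks with no shape reaching 10.
The next block forces some shape to 10, so 48 + 1 = 49.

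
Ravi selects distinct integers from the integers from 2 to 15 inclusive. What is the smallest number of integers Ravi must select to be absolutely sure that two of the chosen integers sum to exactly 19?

9

Two chosen integers sum to 19 exactly when both halves of some pair {x, 19−x} with 4 ≤ x ≤ 19−x ≤ 15 are chosen — 6 such pairs.
The remaining 2 elements (those with no distinct partner in range) can never complete a 19-sum, so the worst case takes all of them and one from each pair: 2 + 6 = 8.
Pigeonhole: the 9th integer has to be the second member of some pair, so 8 + 1 = 9.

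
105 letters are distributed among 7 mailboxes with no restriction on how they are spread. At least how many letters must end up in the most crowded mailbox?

The 7 mailboxes are the holes and the 105 letters are the pigeons.
If every mailbox held at most 14 letters, the total would be at most 7 × 14 = 98, which is less than 105.
So some mailbox holds at least ⌈105/7⌉ = 15 letters.

15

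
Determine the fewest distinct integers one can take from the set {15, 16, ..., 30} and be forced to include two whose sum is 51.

12

Two chosen integers sum to 51 exactly when both halves of some pair {x, 51−x} with 21 ≤ x ≤ 51−x ≤ 30 are chosen — 5 such pairs.
The remaining 6 elements (those with no distinct partner in range) can never complete a 51-sum, so the worst case takes all of them and one from each pair: 6 + 5 = 11.
The 12th integer has to be the second member of some pair, so 11 + 1 = 12.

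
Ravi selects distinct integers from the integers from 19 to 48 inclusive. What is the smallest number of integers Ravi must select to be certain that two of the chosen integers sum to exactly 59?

Group the elements by complementary pair {x, 59−x}: {19,40}, {20,39}, {21,38}, …, giving 11 two-element pairs and 8 integers whose partner 59−x falls outside [19,48].
By the pigeonhole principle, treating each of those 19 groups as a pigeonhole, one can pick one integer per group — 19 integers — with no two summing to 59.
The 20th integer lands in an occupied pair, forcing a sum of 59.

20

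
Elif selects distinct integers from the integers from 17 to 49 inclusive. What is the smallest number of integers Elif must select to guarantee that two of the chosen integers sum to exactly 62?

Group the elements by complementary pair {x, 62−x}: {17,45}, {18,44}, {19,43}, …, giving 14 two-element pairs, the single value 31 (it cannot pair with itself since the integers are distinct), and 4 integers whose partner 62−x falls outside [17,49].
Pigeonhole: treating each of those 19 groups as a pigeonhole, one can pick one integer per group — 19 integers — with no two summing to 62.
The 20th integer lands in an occupied pair, forcing a sum of 62.

20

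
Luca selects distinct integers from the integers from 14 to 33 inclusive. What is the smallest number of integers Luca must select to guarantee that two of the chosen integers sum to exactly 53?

Group the elements by complementary pair {x, 53−x}: {20,33}, {21,32}, {22,31}, …, giving 7 two-element pairs and 6 integers whose partner 53−x falls outside [14,33].
By the pigeonhole principle, treating each of those 13 groups as a pigeonhole, one can pick one integer per group — 13 integers — with no two summing to 53.
The 14th integer lands in an occupied pair, forcing a sum of 53.

14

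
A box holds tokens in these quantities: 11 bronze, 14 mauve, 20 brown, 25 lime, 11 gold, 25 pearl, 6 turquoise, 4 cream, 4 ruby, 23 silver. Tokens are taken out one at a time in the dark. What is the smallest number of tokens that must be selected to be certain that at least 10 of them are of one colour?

An adversary could hand out at most 9 tokens per colour (turquoise, cream, ruby run out sooner): 9 + 9 + 9 + 9 + 9 + 9 + 6 + 4 + 4 + 9 = 77 tokens and still no colour has 10.
Pigeonhole: one more token lands in a colour already at 9, so 78 draws are enough and 77 are not.

78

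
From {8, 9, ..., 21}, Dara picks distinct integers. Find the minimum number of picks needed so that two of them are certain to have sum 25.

Two chosen integers sum to 25 exactly when both halves of some pair {x, 25−x} with 8 ≤ x ≤ 25−x ≤ 17 are chosen — 5 such pairs.
The remaining 4 elements (those with no distinct partner in range) can never complete a 25-sum, so the worst case takes all of them and one from each pair: 4 + 5 = 9.
By pigeonhole, the 10th integer has to be the second member of some pair, so 9 + 1 = 10.

10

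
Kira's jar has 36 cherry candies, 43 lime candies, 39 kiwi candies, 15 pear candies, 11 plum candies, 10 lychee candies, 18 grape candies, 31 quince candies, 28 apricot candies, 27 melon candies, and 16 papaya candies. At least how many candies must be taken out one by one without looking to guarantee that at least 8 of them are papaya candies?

In the worst case for collecting papaya candies, every non-papaya candy comes out first.
There are 36 + 43 + 39 + 15 + 11 + 10 + 18 + 31 + 28 + 27 = 258 non-papaya candies altogether.
After those, each further candy must be papaya, so 258 + 8 = 266 draws guarantee 8 papaya candies.

266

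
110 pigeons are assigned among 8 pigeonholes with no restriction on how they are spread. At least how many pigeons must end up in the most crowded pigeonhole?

14

By the pigeonhole principle, the 8 pigeonholes are the holes and the 110 pigeons are the pigeons.
If every pigeonhole held at most 13 pigeons, the total would be at most 8 × 13 = 104, which is less than 110.
So some pigeonhole holds at least ⌈110/8⌉ = 14 pigeons.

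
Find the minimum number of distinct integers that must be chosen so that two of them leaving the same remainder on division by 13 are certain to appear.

14

The 13 residue classes mod 13 are the pigeonholes.
With 13 integers one could put 1 in each residue class and have no class reach 2.
The 14th integer pushes some class to 2, so 13·1 + 1 = 14.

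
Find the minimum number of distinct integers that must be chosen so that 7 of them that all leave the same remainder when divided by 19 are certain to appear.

115

Pigeonhole: the 19 residue classes mod 19 are the pigeonholes.
With 114 integers one could put 6 in each residue class and have no class reach 7.
The 115th integer pushes some class to 7, so 19·6 + 1 = 115.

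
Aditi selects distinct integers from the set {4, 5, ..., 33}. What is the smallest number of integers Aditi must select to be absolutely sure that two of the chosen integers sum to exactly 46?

Group the elements by complementary pair {x, 46−x}: {13,33}, {14,32}, {15,31}, …, giving 10 two-element pairs, the single value 23 (it cannot pair with itself since the integers are distinct), and 9 integers whose partner 46−x falls outside [4,33].
Treating each of those 20 groups as a pigeonhole, one can pick one integer per group — 20 integers — with no two summing to 46.
The 21st integer lands in an occupied pair, forcing a sum of 46.

21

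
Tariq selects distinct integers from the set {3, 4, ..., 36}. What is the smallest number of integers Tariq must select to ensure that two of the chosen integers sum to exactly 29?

Group the elements by complementary pair {x, 29−x}: {3,26}, {4,25}, {5,24}, …, giving 12 two-element pairs and 10 integers whose partner 29−x falls outside [3,36].
Treating each of those 22 groups as a pigeonhole, one can pick one integer per group — 22 integers — with no two summing to 29.
The 23rd integer lands in an occupied pair, forcing a sum of 29.

23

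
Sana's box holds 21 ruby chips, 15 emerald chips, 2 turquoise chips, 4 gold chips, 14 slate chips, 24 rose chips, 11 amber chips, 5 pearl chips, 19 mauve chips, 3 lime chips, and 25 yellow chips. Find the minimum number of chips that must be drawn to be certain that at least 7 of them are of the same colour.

By pigeonhole, put each drawn chip into a box by colour. The largest draw with every box below 7 takes min(count, 6) from each colour; colours with fewer than 6 contribute all they have.
Σ min(cᵢ, 6) = 6 + 6 + 2 + 4 + 6 + 6 + 6 + 5 + 6 + 3 + 6 = 56.
Draw number 56 + 1 = 57 must push one box to 7.

57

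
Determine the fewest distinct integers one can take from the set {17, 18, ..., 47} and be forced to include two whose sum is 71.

20

Two chosen integers sum to 71 exactly when both halves of some pair {x, 71−x} with 24 ≤ x ≤ 71−x ≤ 47 are chosen — 12 such pairs.
The remaining 7 elements (those with no distinct partner in range) can never complete a 71-sum, so the worst case takes all of them and one from each pair: 7 + 12 = 19.
The 20th integer has to be the second member of some pair, so 19 + 1 = 20.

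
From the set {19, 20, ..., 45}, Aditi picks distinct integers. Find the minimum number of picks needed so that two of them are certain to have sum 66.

16

A set avoiding the sum 66 can contain at most one of each pair {x, 66−x}, plus the 3 elements whose complement lies outside the range or equal to its own complement.
The integers 19, …, 33 (15 of them) are such a set: any two sum to at least 19+20 = 39 and at most 32+33 = 65 < 66.
By pigeonhole, any 16th integer completes one of the 12 pairs, so 16 choices force a sum of 66.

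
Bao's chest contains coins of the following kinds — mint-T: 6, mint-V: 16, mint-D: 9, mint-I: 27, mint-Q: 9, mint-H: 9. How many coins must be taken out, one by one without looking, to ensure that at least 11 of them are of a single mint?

An adversary could hand out at most 10 coins per mint (4 mints run out sooner): 6 + 10 + 9 + 10 + 9 + 9 = 53 coins and still no mint has 11.
One more coin lands in a mint already at 10, so 54 draws are enough and 53 are not.

54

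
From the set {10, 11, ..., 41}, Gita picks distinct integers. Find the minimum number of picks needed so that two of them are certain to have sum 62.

Group the elements by complementary pair {x, 62−x}: {21,41}, {22,40}, {23,39}, …, giving 10 two-element pairs, the single value 31 (it cannot pair with itself since the integers are distinct), and 11 integers whose partner 62−x falls outside [10,41].
By the pigeonhole principle, treating each of those 22 groups as a pigeonhole, one can pick one integer per group — 22 integers — with no two summing to 62.
The 23rd integer lands in an occupied pair, forcing a sum of 62.

23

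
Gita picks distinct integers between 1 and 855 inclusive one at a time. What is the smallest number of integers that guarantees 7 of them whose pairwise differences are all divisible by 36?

217

Integers whose pairwise differences are multiples of 36 are exactly those sharing a remainder mod 36. By pigeonhole, the 36 residue classes mod 36 are the pigeonholes.
With 216 integers one could put 6 in each residue class and have no class reach 7.
The 217th integer pushes some class to 7, so 36·6 + 1 = 217.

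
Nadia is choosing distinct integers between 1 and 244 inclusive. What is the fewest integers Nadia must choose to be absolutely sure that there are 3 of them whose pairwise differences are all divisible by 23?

Integers whose pairwise differences are multiples of 23 are exactly those sharing a remainder mod 23. The 23 residue classes mod 23 are the pigeonholes.
With 46 integers one could put 2 in each residue class and have no class reach 3.
The 47th integer pushes some class to 3, so 23·2 + 1 = 47.

47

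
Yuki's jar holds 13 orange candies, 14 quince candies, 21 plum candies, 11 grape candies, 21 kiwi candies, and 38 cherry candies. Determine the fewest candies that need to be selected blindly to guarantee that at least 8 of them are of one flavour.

43

Pigeonhole: the 6 flavours are the holes; the candies drawn are the pigeons.
To avoid 8 of any one flavour, the worst case takes at most 7 of each flavour.
That gives 7 + 7 + 7 + 7 + 7 + 7 = 42 candies with no flavour reaching 8.
The next candy forces some flavour to 8, so 42 + 1 = 43.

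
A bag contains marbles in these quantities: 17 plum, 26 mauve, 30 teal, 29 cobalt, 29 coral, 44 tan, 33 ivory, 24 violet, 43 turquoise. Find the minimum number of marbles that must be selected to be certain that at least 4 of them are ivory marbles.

246

In the worst case for collecting ivory marbles, every non-ivory marble comes out first.
There are 17 + 26 + 30 + 29 + 29 + 44 + 24 + 43 = 242 non-ivory marbles altogether.
After those, each further marble must be ivory, so 242 + 4 = 246 draws guarantee 4 ivory marbles.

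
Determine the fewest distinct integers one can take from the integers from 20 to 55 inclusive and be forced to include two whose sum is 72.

Group the elements by complementary pair {x, 72−x}: {20,52}, {21,51}, {22,50}, …, giving 16 two-element pairs, the single value 36 (it cannot pair with itself since the integers are distinct), and 3 integers whose partner 72−x falls outside [20,55].
Pigeonhole: treating each of those 20 groups as a pigeonhole, one can pick one integer per group — 20 integers — with no two summing to 72.
The 21st integer lands in an occupied pair, forcing a sum of 72.

21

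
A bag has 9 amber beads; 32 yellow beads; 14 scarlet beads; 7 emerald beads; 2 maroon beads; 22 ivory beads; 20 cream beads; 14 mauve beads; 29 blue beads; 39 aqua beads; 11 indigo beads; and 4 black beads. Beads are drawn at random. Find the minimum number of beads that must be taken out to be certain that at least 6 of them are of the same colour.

57

An adversary could hand out at most 5 beads per colour (maroon, black run out sooner): 5 + 5 + 5 + 5 + 2 + 5 + 5 + 5 + 5 + 5 + 5 + 4 = 56 beads and still no colour has 6.
One more bead lands in a colour already at 5, so 57 draws are enough and 56 are not.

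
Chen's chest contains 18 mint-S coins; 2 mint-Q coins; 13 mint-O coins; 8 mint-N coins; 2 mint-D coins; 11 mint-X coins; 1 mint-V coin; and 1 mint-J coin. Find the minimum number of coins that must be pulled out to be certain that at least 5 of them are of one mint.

By the pigeonhole principle, put each drawn coin into a box by mint. The largest draw with every box below 5 takes min(count, 4) from each mint; mints with fewer than 4 contribute all they have.
Σ min(cᵢ, 4) = 4 + 2 + 4 + 4 + 2 + 4 + 1 + 1 = 22.
Draw number 22 + 1 = 23 must push one box to 5.

23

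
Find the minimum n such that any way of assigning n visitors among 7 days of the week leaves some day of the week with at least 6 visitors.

36

With 35 visitors one could put exactly 5 in each of the 7 days of the week, and no day of the week would reach 6.
One more visitor must land in a day of the week that already has 5, giving it 6.
So 7 × 5 + 1 = 36 visitors are required.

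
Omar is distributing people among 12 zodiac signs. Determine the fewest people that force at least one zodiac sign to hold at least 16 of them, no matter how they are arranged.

With 180 people one could put exactly 15 in each of the 12 zodiac signs, and no zodiac sign would reach 16.
One more person must land in a zodiac sign that already has 15, giving it 16.
So 12 × 15 + 1 = 181 people are required.

181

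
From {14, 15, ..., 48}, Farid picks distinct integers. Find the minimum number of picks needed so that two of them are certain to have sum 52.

Group the elements by complementary pair {x, 52−x}: {14,38}, {15,37}, {16,36}, …, giving 12 two-element pairs, the single value 26 (it cannot pair with itself since the integers are distinct), and 10 integers whose partner 52−x falls outside [14,48].
Pigeonhole: treating each of those 23 groups as a pigeonhole, one can pick one integer per group — 23 integers — with no two summing to 52.
The 24th integer lands in an occupied pair, forcing a sum of 52.

24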